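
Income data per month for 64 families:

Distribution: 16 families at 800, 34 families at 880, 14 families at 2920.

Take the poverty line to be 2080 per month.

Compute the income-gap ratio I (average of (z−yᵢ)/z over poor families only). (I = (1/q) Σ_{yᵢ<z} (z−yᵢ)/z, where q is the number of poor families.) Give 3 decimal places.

0.589

Below the line: 16×800, 34×880 (q = 50 of N = 64).
Shortfall ratios (z−y)/z: 0.6154 (×16), 0.5769 (×34); sum = 29.461538.
I averages over the q = 50 poor units only: 29.461538 / 50 = 0.589.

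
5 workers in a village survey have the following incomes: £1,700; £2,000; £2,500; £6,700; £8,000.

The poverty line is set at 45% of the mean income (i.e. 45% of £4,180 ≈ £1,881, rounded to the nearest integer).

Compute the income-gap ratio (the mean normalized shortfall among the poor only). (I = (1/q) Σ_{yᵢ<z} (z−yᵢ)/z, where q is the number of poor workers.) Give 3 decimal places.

0.096

Below the line: £1,700 (q = 1 of N = 5).
Shortfall ratios (z−y)/z: 0.0962; sum = 0.096225.
I averages over the q = 1 poor units only: 0.096225 / 1 = 0.096.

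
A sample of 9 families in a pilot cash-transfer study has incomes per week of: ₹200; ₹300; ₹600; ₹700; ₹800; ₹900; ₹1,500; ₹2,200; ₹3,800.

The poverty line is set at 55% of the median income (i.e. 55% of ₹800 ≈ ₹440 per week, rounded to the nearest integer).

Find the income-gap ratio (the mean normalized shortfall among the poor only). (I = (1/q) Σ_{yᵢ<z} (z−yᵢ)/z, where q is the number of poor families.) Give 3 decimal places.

0.432

Below the line: ₹200, ₹300 (q = 2 of N = 9).
Relative gaps: 0.5455, 0.3182; sum = 0.863636.
The income-gap ratio divides by q (the poor only): 0.863636 / 2 = 0.432.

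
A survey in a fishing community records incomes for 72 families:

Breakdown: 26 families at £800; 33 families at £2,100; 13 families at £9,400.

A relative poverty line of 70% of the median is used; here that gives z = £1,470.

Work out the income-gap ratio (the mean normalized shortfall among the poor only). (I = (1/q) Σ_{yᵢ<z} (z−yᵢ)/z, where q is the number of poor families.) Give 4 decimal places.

0.4558

Incomes under z: 26×£800 (q = 26 of N = 72).
Relative gaps: 0.4558 (×26); sum = 11.850340.
The income-gap ratio divides by q (the poor only): 11.850340 / 26 = 0.4558.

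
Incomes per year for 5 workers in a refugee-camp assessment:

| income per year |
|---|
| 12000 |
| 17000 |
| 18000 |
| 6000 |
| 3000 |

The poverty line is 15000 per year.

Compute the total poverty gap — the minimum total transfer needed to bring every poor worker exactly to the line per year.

24000

Below z: 3000, 6000, 12000 (q = 3 of N = 5).
Individual gaps: 15000−3000 = 12000; 15000−6000 = 9000; 15000−12000 = 3000.
Aggregate gap = 24000.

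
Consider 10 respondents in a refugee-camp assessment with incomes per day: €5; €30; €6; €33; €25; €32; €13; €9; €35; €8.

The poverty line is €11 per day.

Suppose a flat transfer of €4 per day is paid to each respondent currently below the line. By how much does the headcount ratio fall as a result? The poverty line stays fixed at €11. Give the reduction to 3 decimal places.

Before: below the line — €5, €6, €8, €9; headcount ratio = 0.40000.
After the €4 transfer: below the line — €9, €10; headcount ratio = 0.20000.
Reduction = 0.40000 − 0.20000 = 0.200.

0.200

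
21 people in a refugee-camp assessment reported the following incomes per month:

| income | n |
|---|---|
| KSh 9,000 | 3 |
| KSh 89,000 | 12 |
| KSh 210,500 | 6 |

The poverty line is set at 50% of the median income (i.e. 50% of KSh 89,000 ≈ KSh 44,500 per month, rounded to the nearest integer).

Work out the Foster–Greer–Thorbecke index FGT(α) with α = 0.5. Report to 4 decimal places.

Incomes under z: 3×KSh 9,000 (q = 3 of N = 21).
Normalized shortfalls: (44500−9000)/44500 = 0.7978 (×3).
Raised to α = 0.5: 0.89317 (×3).
Sum = 2.679510; FGT(0.5) = 2.679510 / 21 = 0.1276.

0.1276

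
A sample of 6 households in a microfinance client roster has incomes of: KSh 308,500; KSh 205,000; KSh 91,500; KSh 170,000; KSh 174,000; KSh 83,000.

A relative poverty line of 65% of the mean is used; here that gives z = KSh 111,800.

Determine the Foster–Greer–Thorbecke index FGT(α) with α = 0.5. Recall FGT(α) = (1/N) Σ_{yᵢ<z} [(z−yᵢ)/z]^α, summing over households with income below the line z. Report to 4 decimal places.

0.1556

Below z: KSh 83,000, KSh 91,500 (q = 2 of N = 6).
Shortfall ratios: (111800−83000)/111800 = 0.2576; (111800−91500)/111800 = 0.1816.
Raised to α = 0.5: 0.50755; 0.42612.
Sum = 0.933661; FGT(0.5) = 0.933661 / 6 = 0.1556.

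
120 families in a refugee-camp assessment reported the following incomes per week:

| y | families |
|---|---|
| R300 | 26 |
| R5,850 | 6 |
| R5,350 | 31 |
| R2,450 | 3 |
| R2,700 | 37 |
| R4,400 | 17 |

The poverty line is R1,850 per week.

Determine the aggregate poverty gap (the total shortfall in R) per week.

Incomes under z: 26×R300 (q = 26 of N = 120).
Individual gaps: 26×(1850−300) = 40300.
Aggregate gap = R40,300.

R40,300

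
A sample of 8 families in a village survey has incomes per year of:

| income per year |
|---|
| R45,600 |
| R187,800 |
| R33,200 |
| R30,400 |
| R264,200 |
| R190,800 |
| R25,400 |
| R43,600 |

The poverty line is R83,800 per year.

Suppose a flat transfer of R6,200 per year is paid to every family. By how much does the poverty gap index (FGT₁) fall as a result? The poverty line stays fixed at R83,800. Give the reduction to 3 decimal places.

0.046

Before: below the line — R25,400, R30,400, R33,200, R43,600, R45,600; poverty gap index (FGT₁) = 0.35919.
After the R6,200 transfer: below the line — R31,600, R36,600, R39,400, R49,800, R51,800; poverty gap index (FGT₁) = 0.31295.
Reduction = 0.35919 − 0.31295 = 0.046.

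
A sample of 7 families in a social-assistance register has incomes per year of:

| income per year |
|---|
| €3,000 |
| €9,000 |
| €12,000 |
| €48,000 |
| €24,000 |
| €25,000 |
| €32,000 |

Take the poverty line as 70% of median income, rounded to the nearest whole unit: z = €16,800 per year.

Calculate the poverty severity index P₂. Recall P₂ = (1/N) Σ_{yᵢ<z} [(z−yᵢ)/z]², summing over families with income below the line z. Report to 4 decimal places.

0.1388

Below the line: €3,000, €9,000, €12,000 (q = 3 of N = 7).
Normalized shortfalls: (16800−3000)/16800 = 0.8214; (16800−9000)/16800 = 0.4643; (16800−12000)/16800 = 0.2857.
Squared: 0.6747; 0.2156; 0.0816.
Sum = 0.971939; P₂ = 0.971939 / 7 = 0.1388.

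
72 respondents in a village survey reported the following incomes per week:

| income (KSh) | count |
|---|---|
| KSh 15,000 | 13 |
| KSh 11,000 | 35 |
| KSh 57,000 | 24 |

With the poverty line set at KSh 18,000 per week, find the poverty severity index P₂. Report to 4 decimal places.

0.0785

Below the line: 35×KSh 11,000, 13×KSh 15,000 (q = 48 of N = 72).
Gap ratios (z−y)/z: (18000−11000)/18000 = 0.3889 (×35); (18000−15000)/18000 = 0.1667 (×13).
Squared: 0.1512 (×35); 0.0278 (×13).
Sum = 5.654321; P₂ = 5.654321 / 72 = 0.0785.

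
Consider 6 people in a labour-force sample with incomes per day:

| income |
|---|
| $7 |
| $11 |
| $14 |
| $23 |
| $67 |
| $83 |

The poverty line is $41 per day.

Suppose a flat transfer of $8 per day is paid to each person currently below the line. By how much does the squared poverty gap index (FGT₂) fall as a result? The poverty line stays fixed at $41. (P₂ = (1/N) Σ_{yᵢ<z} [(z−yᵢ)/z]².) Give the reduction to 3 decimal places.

Before: below the line — $7, $11, $14, $23; squared poverty gap index (FGT₂) = 0.30825.
After the $8 transfer: below the line — $15, $19, $22, $31; squared poverty gap index (FGT₂) = 0.16072.
Reduction = 0.30825 − 0.16072 = 0.148.

0.148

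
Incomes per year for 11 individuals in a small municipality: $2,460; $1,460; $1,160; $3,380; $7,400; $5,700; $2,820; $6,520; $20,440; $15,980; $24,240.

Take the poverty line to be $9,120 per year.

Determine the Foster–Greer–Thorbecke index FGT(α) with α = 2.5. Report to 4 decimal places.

Below the line: $1,160, $1,460, $2,460, $2,820, $3,380, $5,700, $6,520, $7,400 (q = 8 of N = 11).
Shortfall ratios: (9120−1160)/9120 = 0.8728; (9120−1460)/9120 = 0.8399; (9120−2460)/9120 = 0.7303; (9120−2820)/9120 = 0.6908; (9120−3380)/9120 = 0.6294; (9120−5700)/9120 = 0.3750; (9120−6520)/9120 = 0.2851; (9120−7400)/9120 = 0.1886.
Raised to α = 2.5: 0.71170; 0.64652; 0.45572; 0.39661; 0.31426; 0.08611; 0.04340; 0.01545.
Sum = 2.669773; FGT(2.5) = 2.669773 / 11 = 0.2427.

0.2427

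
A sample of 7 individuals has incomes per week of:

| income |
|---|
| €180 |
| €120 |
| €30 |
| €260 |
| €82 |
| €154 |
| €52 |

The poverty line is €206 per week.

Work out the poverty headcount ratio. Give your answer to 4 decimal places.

0.8571

6 of the 7 individuals have income below €206.
H = 6/7 = 0.8571.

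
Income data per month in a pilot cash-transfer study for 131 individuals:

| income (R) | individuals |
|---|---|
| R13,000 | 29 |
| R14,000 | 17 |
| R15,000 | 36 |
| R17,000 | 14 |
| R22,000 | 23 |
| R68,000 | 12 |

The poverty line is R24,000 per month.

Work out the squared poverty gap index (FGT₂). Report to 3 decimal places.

0.118

Below z: 29×R13,000, 17×R14,000, 36×R15,000, 14×R17,000, 23×R22,000 (q = 119 of N = 131).
Normalized shortfalls: (24000−13000)/24000 = 0.4583 (×29); (24000−14000)/24000 = 0.4167 (×17); (24000−15000)/24000 = 0.3750 (×36); (24000−17000)/24000 = 0.2917 (×14); (24000−22000)/24000 = 0.0833 (×23).
Squared: 0.2101 (×29); 0.1736 (×17); 0.1406 (×36); 0.0851 (×14); 0.0069 (×23).
Sum = 15.456597; P₂ = 15.456597 / 131 = 0.118.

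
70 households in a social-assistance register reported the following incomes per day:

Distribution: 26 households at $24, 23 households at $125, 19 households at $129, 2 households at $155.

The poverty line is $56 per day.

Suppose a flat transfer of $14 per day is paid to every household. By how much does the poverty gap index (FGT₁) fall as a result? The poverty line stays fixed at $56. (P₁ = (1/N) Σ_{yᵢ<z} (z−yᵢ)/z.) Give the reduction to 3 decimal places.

0.093

Before: below the line — 26×$24; poverty gap index (FGT₁) = 0.21224.
After the $14 transfer: below the line — 26×$38; poverty gap index (FGT₁) = 0.11939.
Reduction = 0.21224 − 0.11939 = 0.093.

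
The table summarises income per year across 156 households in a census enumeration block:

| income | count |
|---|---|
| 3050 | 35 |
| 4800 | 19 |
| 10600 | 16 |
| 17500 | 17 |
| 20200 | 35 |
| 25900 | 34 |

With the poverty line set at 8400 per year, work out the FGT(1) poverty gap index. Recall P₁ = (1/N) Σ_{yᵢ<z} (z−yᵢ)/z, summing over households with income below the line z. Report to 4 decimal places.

0.1951

Incomes under z: 35×3050, 19×4800 (q = 54 of N = 156).
Shortfall ratios: (8400−3050)/8400 = 0.6369 (×35); (8400−4800)/8400 = 0.4286 (×19).
Sum of shortfalls = 30.434524; P₁ averages over all N: 30.434524 / 156 = 0.1951.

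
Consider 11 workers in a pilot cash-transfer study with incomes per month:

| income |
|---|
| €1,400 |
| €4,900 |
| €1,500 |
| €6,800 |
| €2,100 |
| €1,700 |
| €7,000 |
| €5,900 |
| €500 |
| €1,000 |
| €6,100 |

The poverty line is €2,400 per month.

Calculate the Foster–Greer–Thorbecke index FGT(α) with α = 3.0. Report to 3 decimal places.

0.077

Poor units: €500, €1,000, €1,400, €1,500, €1,700, €2,100 (q = 6 of N = 11).
Relative gaps: (2400−500)/2400 = 0.7917; (2400−1000)/2400 = 0.5833; (2400−1400)/2400 = 0.4167; (2400−1500)/2400 = 0.3750; (2400−1700)/2400 = 0.2917; (2400−2100)/2400 = 0.1250.
Raised to α = 3.0: 0.49617; 0.19850; 0.07234; 0.05273; 0.02481; 0.00195.
Sum = 0.846499; FGT(3.0) = 0.846499 / 11 = 0.077.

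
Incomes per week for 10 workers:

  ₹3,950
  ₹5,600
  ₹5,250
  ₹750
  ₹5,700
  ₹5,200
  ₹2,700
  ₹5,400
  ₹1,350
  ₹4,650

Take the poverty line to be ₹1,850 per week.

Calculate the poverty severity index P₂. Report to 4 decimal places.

0.0427

Below z: ₹750, ₹1,350 (q = 2 of N = 10).
Relative gaps: (1850−750)/1850 = 0.5946; (1850−1350)/1850 = 0.2703.
Squared: 0.3535; 0.0730.
Sum = 0.426589; P₂ = 0.426589 / 10 = 0.0427.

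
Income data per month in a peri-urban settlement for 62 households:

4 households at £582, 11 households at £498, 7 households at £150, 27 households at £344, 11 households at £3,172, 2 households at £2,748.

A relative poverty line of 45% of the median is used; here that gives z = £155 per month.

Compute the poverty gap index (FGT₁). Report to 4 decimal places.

Incomes under z: 7×£150 (q = 7 of N = 62).
Gap ratios (z−y)/z: (155−150)/155 = 0.0323 (×7).
Σ = 0.225806. Dividing by the full population N = 62 gives P₁ = 0.0036.

0.0036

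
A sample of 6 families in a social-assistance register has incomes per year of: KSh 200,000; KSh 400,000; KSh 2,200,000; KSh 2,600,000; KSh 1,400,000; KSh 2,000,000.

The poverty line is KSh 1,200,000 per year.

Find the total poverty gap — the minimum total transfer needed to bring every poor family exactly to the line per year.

Incomes under z: KSh 200,000, KSh 400,000 (q = 2 of N = 6).
Individual gaps: 1200000−200000 = 1000000; 1200000−400000 = 800000.
Aggregate gap = KSh 1,800,000.

KSh 1,800,000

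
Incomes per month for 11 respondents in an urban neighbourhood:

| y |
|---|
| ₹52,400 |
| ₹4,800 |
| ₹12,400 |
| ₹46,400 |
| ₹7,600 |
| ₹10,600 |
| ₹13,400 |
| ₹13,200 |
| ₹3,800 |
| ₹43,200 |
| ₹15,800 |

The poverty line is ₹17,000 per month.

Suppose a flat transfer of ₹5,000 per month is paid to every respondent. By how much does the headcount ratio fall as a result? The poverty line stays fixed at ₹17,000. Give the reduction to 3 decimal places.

Before: below the line — ₹3,800, ₹4,800, ₹7,600, ₹10,600, ₹12,400, ₹13,200, ₹13,400, ₹15,800; headcount ratio = 0.72727.
After the ₹5,000 transfer: below the line — ₹8,800, ₹9,800, ₹12,600, ₹15,600; headcount ratio = 0.36364.
Reduction = 0.72727 − 0.36364 = 0.364.

0.364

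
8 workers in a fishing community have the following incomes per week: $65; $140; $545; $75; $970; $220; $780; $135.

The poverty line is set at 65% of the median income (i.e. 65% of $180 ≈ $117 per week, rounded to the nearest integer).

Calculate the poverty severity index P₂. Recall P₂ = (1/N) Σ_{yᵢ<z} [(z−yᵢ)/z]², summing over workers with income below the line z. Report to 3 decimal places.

Poor units: $65, $75 (q = 2 of N = 8).
Gap ratios (z−y)/z: (117−65)/117 = 0.4444; (117−75)/117 = 0.3590.
Squared: 0.1975; 0.1289.
Sum = 0.326393; P₂ = 0.326393 / 8 = 0.041.

0.041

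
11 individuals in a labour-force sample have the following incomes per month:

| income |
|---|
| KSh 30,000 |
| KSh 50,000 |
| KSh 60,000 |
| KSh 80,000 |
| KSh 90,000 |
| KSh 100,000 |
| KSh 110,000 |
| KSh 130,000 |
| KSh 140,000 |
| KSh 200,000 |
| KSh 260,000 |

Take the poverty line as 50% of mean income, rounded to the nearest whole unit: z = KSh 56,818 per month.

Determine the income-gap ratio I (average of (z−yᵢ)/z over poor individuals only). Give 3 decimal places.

0.296

Below the line: KSh 30,000, KSh 50,000 (q = 2 of N = 11).
Relative gaps: 0.4720, 0.1200; sum = 0.591995.
The income-gap ratio divides by q (the poor only): 0.591995 / 2 = 0.296.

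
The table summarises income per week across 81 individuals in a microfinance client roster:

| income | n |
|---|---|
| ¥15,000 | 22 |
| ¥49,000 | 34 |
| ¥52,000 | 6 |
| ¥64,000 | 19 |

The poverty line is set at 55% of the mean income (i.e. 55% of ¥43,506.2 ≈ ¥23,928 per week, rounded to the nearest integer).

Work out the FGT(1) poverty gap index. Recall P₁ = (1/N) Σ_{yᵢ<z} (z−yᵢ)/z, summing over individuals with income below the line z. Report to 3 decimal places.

0.101

Poor units: 22×¥15,000 (q = 22 of N = 81).
Normalized shortfalls: (23928−15000)/23928 = 0.3731 (×22).
Sum of shortfalls = 8.208626; P₁ averages over all N: 8.208626 / 81 = 0.101.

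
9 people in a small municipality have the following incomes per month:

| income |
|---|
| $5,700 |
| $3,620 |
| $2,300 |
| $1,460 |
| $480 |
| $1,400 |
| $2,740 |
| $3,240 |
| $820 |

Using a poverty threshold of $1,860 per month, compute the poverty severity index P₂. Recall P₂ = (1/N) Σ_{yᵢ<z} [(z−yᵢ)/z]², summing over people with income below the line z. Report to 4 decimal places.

0.1078

Poor units: $480, $820, $1,400, $1,460 (q = 4 of N = 9).
Relative gaps: (1860−480)/1860 = 0.7419; (1860−820)/1860 = 0.5591; (1860−1400)/1860 = 0.2473; (1860−1460)/1860 = 0.2151.
Squared: 0.5505; 0.3126; 0.0612; 0.0462.
Sum = 0.970517; P₂ = 0.970517 / 9 = 0.1078.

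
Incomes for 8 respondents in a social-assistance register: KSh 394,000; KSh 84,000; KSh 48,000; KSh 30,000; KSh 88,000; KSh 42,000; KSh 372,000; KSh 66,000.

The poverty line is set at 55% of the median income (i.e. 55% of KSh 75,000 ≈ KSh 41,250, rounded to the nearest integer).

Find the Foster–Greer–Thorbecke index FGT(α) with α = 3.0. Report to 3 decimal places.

Incomes under z: KSh 30,000 (q = 1 of N = 8).
Gap ratios (z−y)/z: (41250−30000)/41250 = 0.2727.
Raised to α = 3.0: 0.02029.
Sum = 0.020285; FGT(3.0) = 0.020285 / 8 = 0.003.

0.003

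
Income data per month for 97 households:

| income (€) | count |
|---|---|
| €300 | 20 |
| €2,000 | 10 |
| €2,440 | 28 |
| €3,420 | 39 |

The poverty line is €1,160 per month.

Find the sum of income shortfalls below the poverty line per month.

€17,200

Incomes under z: 20×€300 (q = 20 of N = 97).
Individual gaps: 20×(1160−300) = 17200.
Aggregate gap = €17,200.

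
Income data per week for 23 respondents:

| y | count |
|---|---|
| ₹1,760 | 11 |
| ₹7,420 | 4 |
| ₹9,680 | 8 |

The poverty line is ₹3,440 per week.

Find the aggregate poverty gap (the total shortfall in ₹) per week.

₹18,480

Below z: 11×₹1,760 (q = 11 of N = 23).
Individual gaps: 11×(3440−1760) = 18480.
Aggregate gap = ₹18,480.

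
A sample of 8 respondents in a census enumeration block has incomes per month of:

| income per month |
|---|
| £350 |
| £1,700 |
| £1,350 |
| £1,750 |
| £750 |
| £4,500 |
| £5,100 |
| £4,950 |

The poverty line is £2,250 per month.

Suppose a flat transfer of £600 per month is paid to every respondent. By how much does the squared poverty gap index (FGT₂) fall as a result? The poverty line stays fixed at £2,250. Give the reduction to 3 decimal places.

Before: below the line — £350, £750, £1,350, £1,700, £1,750; squared poverty gap index (FGT₂) = 0.17833.
After the £600 transfer: below the line — £950, £1,350, £1,950; squared poverty gap index (FGT₂) = 0.06395.
Reduction = 0.17833 − 0.06395 = 0.114.

0.114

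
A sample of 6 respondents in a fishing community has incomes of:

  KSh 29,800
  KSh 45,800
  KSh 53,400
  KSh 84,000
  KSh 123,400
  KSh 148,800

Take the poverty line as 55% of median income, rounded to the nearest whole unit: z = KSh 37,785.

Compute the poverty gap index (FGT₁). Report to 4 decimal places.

0.0352

Below the line: KSh 29,800 (q = 1 of N = 6).
Normalized shortfalls: (37785−29800)/37785 = 0.2113.
Σ = 0.211327. Dividing by the full population N = 6 gives P₁ = 0.0352.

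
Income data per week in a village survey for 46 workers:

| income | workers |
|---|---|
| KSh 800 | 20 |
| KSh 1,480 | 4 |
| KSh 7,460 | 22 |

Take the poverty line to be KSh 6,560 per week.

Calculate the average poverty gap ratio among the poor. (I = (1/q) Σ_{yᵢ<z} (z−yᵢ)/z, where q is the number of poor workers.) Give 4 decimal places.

0.8608

Incomes under z: 20×KSh 800, 4×KSh 1,480 (q = 24 of N = 46).
Relative gaps: 0.8780 (×20), 0.7744 (×4); sum = 20.658537.
The income-gap ratio divides by q (the poor only): 20.658537 / 24 = 0.8608.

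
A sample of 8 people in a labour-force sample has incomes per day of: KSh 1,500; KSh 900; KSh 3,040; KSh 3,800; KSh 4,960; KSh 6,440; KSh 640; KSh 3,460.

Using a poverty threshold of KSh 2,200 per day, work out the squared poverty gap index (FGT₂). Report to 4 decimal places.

Incomes under z: KSh 640, KSh 900, KSh 1,500 (q = 3 of N = 8).
Gap ratios (z−y)/z: (2200−640)/2200 = 0.7091; (2200−900)/2200 = 0.5909; (2200−1500)/2200 = 0.3182.
Squared: 0.5028; 0.3492; 0.1012.
Sum = 0.953223; P₂ = 0.953223 / 8 = 0.1192.

0.1192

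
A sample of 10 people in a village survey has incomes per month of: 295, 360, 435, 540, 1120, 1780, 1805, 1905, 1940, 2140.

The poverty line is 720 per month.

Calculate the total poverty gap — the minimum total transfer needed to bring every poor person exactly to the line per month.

1250

Below z: 295, 360, 435, 540 (q = 4 of N = 10).
Individual gaps: 720−295 = 425; 720−360 = 360; 720−435 = 285; 720−540 = 180.
Aggregate gap = 1250.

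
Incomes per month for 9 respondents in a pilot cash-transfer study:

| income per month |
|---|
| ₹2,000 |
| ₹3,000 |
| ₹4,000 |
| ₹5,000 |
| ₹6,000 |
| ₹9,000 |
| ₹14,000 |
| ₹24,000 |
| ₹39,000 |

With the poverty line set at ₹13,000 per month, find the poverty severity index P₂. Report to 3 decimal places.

Below the line: ₹2,000, ₹3,000, ₹4,000, ₹5,000, ₹6,000, ₹9,000 (q = 6 of N = 9).
Normalized shortfalls: (13000−2000)/13000 = 0.8462; (13000−3000)/13000 = 0.7692; (13000−4000)/13000 = 0.6923; (13000−5000)/13000 = 0.6154; (13000−6000)/13000 = 0.5385; (13000−9000)/13000 = 0.3077.
Squared: 0.7160; 0.5917; 0.4793; 0.3787; 0.2899; 0.0947.
Sum = 2.550296; P₂ = 2.550296 / 9 = 0.283.

0.283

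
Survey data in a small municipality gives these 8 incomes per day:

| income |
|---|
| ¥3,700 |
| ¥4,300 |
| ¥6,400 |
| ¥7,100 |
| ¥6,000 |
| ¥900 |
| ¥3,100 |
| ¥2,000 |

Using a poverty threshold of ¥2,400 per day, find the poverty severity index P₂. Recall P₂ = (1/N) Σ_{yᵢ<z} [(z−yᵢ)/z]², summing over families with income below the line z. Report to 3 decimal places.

Below z: ¥900, ¥2,000 (q = 2 of N = 8).
Shortfall ratios: (2400−900)/2400 = 0.6250; (2400−2000)/2400 = 0.1667.
Squared: 0.3906; 0.0278.
Sum = 0.418403; P₂ = 0.418403 / 8 = 0.052.

0.052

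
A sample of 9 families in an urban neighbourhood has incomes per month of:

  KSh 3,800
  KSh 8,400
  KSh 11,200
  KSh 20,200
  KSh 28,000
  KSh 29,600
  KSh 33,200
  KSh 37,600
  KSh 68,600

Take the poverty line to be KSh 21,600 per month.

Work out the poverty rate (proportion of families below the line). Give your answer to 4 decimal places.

0.4444

4 of the 9 families have income below KSh 21,600.
H = 4/9 = 0.4444.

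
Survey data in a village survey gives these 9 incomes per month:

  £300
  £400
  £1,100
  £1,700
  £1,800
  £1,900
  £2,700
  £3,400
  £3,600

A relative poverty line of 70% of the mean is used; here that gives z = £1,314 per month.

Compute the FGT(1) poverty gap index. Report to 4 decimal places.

Incomes under z: £300, £400, £1,100 (q = 3 of N = 9).
Relative gaps: (1314−300)/1314 = 0.7717; (1314−400)/1314 = 0.6956; (1314−1100)/1314 = 0.1629.
Σ = 1.630137. Dividing by the full population N = 9 gives P₁ = 0.1811.

0.1811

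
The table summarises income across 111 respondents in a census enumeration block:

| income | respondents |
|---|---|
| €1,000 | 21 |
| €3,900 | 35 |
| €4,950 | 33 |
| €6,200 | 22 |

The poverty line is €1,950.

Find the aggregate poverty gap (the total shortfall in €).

Poor units: 21×€1,000 (q = 21 of N = 111).
Individual gaps: 21×(1950−1000) = 19950.
Aggregate gap = €19,950.

€19,950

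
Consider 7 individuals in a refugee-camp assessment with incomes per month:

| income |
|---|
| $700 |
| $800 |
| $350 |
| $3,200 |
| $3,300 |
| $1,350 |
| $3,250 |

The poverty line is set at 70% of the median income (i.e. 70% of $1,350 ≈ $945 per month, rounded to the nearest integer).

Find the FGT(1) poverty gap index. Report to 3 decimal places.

Poor units: $350, $700, $800 (q = 3 of N = 7).
Shortfall ratios: (945−350)/945 = 0.6296; (945−700)/945 = 0.2593; (945−800)/945 = 0.1534.
Σ = 1.042328. Dividing by the full population N = 7 gives P₁ = 0.149.

0.149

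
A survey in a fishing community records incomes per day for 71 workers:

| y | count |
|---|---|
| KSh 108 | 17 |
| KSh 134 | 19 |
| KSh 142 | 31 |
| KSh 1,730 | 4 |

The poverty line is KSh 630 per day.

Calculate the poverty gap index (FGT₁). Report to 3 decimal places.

Poor units: 17×KSh 108, 19×KSh 134, 31×KSh 142 (q = 67 of N = 71).
Shortfall ratios: (630−108)/630 = 0.8286 (×17); (630−134)/630 = 0.7873 (×19); (630−142)/630 = 0.7746 (×31).
Sum of shortfalls = 53.057143; P₁ averages over all N: 53.057143 / 71 = 0.747.

0.747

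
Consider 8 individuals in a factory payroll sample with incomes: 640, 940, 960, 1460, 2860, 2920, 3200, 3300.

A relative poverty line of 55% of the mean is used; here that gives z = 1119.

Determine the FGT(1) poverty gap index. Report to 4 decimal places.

Below the line: 640, 940, 960 (q = 3 of N = 8).
Normalized shortfalls: (1119−640)/1119 = 0.4281; (1119−940)/1119 = 0.1600; (1119−960)/1119 = 0.1421.
Σ = 0.730116. Dividing by the full population N = 8 gives P₁ = 0.0913.

0.0913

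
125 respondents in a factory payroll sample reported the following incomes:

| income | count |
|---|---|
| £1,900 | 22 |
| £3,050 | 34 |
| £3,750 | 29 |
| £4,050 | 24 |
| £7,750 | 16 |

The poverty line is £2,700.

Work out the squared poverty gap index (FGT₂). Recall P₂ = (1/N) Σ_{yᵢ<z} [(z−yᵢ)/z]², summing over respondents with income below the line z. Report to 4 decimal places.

Incomes under z: 22×£1,900 (q = 22 of N = 125).
Relative gaps: (2700−1900)/2700 = 0.2963 (×22).
Squared: 0.0878 (×22).
Sum = 1.931413; P₂ = 1.931413 / 125 = 0.0155.

0.0155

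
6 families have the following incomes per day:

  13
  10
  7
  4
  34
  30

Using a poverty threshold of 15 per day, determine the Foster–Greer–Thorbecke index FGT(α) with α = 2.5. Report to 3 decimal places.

Below z: 4, 7, 10, 13 (q = 4 of N = 6).
Relative gaps: (15−4)/15 = 0.7333; (15−7)/15 = 0.5333; (15−10)/15 = 0.3333; (15−13)/15 = 0.1333.
Raised to α = 2.5: 0.46053; 0.20773; 0.06415; 0.00649.
Sum = 0.738896; FGT(2.5) = 0.738896 / 6 = 0.123.

0.123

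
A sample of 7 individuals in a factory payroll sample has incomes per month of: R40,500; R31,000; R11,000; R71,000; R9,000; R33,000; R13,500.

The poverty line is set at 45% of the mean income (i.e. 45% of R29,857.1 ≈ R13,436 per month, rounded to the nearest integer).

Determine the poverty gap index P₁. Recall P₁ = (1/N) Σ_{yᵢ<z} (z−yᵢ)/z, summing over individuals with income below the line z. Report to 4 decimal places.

0.0731

Poor units: R9,000, R11,000 (q = 2 of N = 7).
Gap ratios (z−y)/z: (13436−9000)/13436 = 0.3302; (13436−11000)/13436 = 0.1813.
Σ = 0.511462. Dividing by the full population N = 7 gives P₁ = 0.0731.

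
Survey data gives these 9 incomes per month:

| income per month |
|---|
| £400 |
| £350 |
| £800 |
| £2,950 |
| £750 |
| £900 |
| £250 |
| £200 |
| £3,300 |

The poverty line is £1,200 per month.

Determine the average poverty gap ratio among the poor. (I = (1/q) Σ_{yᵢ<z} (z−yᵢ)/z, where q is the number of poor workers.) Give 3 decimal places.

0.565

Below the line: £200, £250, £350, £400, £750, £800, £900 (q = 7 of N = 9).
Shortfall ratios (z−y)/z: 0.8333, 0.7917, 0.7083, 0.6667, 0.3750, 0.3333, 0.2500; sum = 3.958333.
The income-gap ratio divides by q (the poor only): 3.958333 / 7 = 0.565.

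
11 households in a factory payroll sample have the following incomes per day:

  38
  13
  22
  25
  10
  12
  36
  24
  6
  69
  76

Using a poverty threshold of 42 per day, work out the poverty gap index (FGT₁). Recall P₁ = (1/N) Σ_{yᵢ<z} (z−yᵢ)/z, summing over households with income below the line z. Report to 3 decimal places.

0.416

Below the line: 6, 10, 12, 13, 22, 24, 25, 36, 38 (q = 9 of N = 11).
Normalized shortfalls: (42−6)/42 = 0.8571; (42−10)/42 = 0.7619; (42−12)/42 = 0.7143; (42−13)/42 = 0.6905; (42−22)/42 = 0.4762; (42−24)/42 = 0.4286; (42−25)/42 = 0.4048; (42−36)/42 = 0.1429; (42−38)/42 = 0.0952.
Σ = 4.571429. Dividing by the full population N = 11 gives P₁ = 0.416.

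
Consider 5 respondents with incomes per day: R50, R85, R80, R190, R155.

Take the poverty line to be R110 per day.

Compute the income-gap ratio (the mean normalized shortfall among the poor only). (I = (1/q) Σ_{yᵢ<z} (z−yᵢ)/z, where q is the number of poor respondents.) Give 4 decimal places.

Incomes under z: R50, R80, R85 (q = 3 of N = 5).
Shortfall ratios (z−y)/z: 0.5455, 0.2727, 0.2273; sum = 1.045455.
The income-gap ratio divides by q (the poor only): 1.045455 / 3 = 0.3485.

0.3485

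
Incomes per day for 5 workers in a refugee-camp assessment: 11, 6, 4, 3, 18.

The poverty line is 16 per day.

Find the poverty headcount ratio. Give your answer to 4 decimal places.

4 of the 5 workers have income below 16.
H = 4/5 = 0.8000.

0.8000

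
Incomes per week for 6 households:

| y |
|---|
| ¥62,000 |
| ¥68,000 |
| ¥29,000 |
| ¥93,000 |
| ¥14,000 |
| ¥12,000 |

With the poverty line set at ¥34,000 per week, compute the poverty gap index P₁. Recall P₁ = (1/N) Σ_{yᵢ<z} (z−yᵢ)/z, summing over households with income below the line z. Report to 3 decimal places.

Below z: ¥12,000, ¥14,000, ¥29,000 (q = 3 of N = 6).
Shortfall ratios: (34000−12000)/34000 = 0.6471; (34000−14000)/34000 = 0.5882; (34000−29000)/34000 = 0.1471.
Sum of shortfalls = 1.382353; P₁ averages over all N: 1.382353 / 6 = 0.230.

0.230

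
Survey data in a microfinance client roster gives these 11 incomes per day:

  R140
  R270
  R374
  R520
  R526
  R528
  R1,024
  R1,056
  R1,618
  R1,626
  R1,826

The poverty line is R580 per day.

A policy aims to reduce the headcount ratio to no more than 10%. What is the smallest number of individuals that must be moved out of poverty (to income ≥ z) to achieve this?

5

Currently q = 6 of N = 11 are below the line (H = 0.545).
A headcount ratio of at most 10% allows at most ⌊0.10 × 11⌋ = 1 poor individuals.
So at least 6 − 1 = 5 must be lifted.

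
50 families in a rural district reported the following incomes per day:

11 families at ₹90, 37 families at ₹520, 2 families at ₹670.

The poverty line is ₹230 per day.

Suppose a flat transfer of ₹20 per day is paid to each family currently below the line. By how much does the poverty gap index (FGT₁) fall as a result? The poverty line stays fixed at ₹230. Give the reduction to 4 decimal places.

Before: below the line — 11×₹90; poverty gap index (FGT₁) = 0.133913.
After the ₹20 transfer: below the line — 11×₹110; poverty gap index (FGT₁) = 0.114783.
Reduction = 0.133913 − 0.114783 = 0.0191.

0.0191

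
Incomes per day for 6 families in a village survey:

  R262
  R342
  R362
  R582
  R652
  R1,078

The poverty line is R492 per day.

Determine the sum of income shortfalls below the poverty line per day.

R510

Below z: R262, R342, R362 (q = 3 of N = 6).
Individual gaps: 492−262 = 230; 492−342 = 150; 492−362 = 130.
Aggregate gap = R510.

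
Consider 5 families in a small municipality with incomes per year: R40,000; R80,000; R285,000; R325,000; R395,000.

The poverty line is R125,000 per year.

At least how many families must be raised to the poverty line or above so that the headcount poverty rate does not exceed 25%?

1

Currently q = 2 of N = 5 are below the line (H = 0.400).
A headcount ratio of at most 25% allows at most ⌊0.25 × 5⌋ = 1 poor families.
So at least 2 − 1 = 1 must be lifted.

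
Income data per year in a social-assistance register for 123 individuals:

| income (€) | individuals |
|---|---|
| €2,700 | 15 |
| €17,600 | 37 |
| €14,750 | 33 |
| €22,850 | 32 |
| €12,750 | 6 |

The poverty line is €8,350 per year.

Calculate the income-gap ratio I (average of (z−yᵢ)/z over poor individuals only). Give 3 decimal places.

0.677

Below z: 15×€2,700 (q = 15 of N = 123).
Shortfall ratios (z−y)/z: 0.6766 (×15); sum = 10.149701.
The income-gap ratio divides by q (the poor only): 10.149701 / 15 = 0.677.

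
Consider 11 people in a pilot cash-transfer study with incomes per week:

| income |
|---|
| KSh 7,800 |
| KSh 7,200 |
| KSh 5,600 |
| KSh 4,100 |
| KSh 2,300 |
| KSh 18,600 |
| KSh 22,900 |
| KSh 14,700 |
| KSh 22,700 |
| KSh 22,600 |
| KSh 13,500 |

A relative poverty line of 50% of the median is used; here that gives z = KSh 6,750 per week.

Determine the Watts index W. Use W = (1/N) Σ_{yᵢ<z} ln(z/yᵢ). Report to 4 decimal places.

Poor units: KSh 2,300, KSh 4,100, KSh 5,600 (q = 3 of N = 11).
Log gaps: ln(6750/2300) = 1.0766; ln(6750/4100) = 0.4986; ln(6750/5600) = 0.1868.
W = 1.761965 / 11 = 0.1602.

0.1602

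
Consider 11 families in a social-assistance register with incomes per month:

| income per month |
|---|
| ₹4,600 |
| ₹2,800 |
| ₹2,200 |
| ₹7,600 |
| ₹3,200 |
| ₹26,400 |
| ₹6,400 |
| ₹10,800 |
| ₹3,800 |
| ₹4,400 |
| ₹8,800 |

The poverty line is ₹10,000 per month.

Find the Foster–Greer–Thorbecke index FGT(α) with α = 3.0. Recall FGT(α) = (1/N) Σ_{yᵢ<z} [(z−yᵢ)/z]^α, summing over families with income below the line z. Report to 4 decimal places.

Poor units: ₹2,200, ₹2,800, ₹3,200, ₹3,800, ₹4,400, ₹4,600, ₹6,400, ₹7,600, ₹8,800 (q = 9 of N = 11).
Relative gaps: (10000−2200)/10000 = 0.7800; (10000−2800)/10000 = 0.7200; (10000−3200)/10000 = 0.6800; (10000−3800)/10000 = 0.6200; (10000−4400)/10000 = 0.5600; (10000−4600)/10000 = 0.5400; (10000−6400)/10000 = 0.3600; (10000−7600)/10000 = 0.2400; (10000−8800)/10000 = 0.1200.
Raised to α = 3.0: 0.47455; 0.37325; 0.31443; 0.23833; 0.17562; 0.15746; 0.04666; 0.01382; 0.00173.
Sum = 1.795848; FGT(3.0) = 1.795848 / 11 = 0.1633.

0.1633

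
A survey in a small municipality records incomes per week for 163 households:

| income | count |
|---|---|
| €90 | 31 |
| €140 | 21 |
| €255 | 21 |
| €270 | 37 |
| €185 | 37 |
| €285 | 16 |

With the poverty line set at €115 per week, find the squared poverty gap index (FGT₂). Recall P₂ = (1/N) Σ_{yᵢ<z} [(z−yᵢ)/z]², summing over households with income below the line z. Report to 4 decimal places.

Below the line: 31×€90 (q = 31 of N = 163).
Shortfall ratios: (115−90)/115 = 0.2174 (×31).
Squared: 0.0473 (×31).
Sum = 1.465028; P₂ = 1.465028 / 163 = 0.0090.

0.0090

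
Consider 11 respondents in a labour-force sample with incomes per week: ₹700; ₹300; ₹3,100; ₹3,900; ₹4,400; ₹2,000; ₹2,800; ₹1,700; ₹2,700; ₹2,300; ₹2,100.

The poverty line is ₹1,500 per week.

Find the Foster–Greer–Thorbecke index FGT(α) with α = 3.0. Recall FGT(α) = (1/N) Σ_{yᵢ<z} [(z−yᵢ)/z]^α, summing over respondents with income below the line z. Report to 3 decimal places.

Incomes under z: ₹300, ₹700 (q = 2 of N = 11).
Gap ratios (z−y)/z: (1500−300)/1500 = 0.8000; (1500−700)/1500 = 0.5333.
Raised to α = 3.0: 0.51200; 0.15170.
Sum = 0.663704; FGT(3.0) = 0.663704 / 11 = 0.060.

0.060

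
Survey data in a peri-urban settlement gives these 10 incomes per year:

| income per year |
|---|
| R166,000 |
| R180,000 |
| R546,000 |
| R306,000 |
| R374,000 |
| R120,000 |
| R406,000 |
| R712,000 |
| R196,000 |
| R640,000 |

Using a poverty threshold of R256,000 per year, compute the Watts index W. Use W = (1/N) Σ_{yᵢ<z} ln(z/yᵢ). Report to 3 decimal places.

Below the line: R120,000, R166,000, R180,000, R196,000 (q = 4 of N = 10).
ln(z/y) terms: ln(256000/120000) = 0.7577; ln(256000/166000) = 0.4332; ln(256000/180000) = 0.3522; ln(256000/196000) = 0.2671.
W = 1.810159 / 10 = 0.181.

0.181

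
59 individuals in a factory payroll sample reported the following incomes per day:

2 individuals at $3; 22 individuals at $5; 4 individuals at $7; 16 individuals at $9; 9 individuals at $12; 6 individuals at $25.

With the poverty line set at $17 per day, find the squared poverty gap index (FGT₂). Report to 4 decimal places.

Incomes under z: 2×$3, 22×$5, 4×$7, 16×$9, 9×$12 (q = 53 of N = 59).
Relative gaps: (17−3)/17 = 0.8235 (×2); (17−5)/17 = 0.7059 (×22); (17−7)/17 = 0.5882 (×4); (17−9)/17 = 0.4706 (×16); (17−12)/17 = 0.2941 (×9).
Squared: 0.6782 (×2); 0.4983 (×22); 0.3460 (×4); 0.2215 (×16); 0.0865 (×9).
Sum = 18.024221; P₂ = 18.024221 / 59 = 0.3055.

0.3055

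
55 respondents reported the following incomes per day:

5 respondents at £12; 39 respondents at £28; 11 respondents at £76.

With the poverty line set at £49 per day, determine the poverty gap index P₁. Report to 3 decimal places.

0.373

Incomes under z: 5×£12, 39×£28 (q = 44 of N = 55).
Gap ratios (z−y)/z: (49−12)/49 = 0.7551 (×5); (49−28)/49 = 0.4286 (×39).
Σ = 20.489796. Dividing by the full population N = 55 gives P₁ = 0.373.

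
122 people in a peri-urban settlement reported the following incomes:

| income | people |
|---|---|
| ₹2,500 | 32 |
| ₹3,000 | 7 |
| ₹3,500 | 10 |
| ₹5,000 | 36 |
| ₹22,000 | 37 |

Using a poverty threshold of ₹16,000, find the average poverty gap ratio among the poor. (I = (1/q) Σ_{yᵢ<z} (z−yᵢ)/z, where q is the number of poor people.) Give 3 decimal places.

Below z: 32×₹2,500, 7×₹3,000, 10×₹3,500, 36×₹5,000 (q = 85 of N = 122).
Relative gaps: 0.8438 (×32), 0.8125 (×7), 0.7812 (×10), 0.6875 (×36); sum = 65.250000.
The income-gap ratio divides by q (the poor only): 65.250000 / 85 = 0.768.

0.768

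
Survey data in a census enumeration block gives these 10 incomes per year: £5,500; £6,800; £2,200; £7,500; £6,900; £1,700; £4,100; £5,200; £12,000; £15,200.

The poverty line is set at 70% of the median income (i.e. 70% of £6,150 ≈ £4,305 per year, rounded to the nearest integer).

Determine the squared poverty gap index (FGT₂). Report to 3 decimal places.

Below the line: £1,700, £2,200, £4,100 (q = 3 of N = 10).
Normalized shortfalls: (4305−1700)/4305 = 0.6051; (4305−2200)/4305 = 0.4890; (4305−4100)/4305 = 0.0476.
Squared: 0.3662; 0.2391; 0.0023.
Sum = 0.607514; P₂ = 0.607514 / 10 = 0.061.

0.061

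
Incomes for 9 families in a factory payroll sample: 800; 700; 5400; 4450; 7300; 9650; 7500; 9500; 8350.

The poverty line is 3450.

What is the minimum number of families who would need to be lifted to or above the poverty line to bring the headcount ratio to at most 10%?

2

Currently q = 2 of N = 9 are below the line (H = 0.222).
A headcount ratio of at most 10% allows at most ⌊0.10 × 9⌋ = 0 poor families.
So at least 2 − 0 = 2 must be lifted.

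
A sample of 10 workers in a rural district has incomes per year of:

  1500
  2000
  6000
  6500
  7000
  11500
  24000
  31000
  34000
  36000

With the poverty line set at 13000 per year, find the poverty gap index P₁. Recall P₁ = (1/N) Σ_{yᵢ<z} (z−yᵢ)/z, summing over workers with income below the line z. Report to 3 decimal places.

Below the line: 1500, 2000, 6000, 6500, 7000, 11500 (q = 6 of N = 10).
Gap ratios (z−y)/z: (13000−1500)/13000 = 0.8846; (13000−2000)/13000 = 0.8462; (13000−6000)/13000 = 0.5385; (13000−6500)/13000 = 0.5000; (13000−7000)/13000 = 0.4615; (13000−11500)/13000 = 0.1154.
Sum of shortfalls = 3.346154; P₁ averages over all N: 3.346154 / 10 = 0.335.

0.335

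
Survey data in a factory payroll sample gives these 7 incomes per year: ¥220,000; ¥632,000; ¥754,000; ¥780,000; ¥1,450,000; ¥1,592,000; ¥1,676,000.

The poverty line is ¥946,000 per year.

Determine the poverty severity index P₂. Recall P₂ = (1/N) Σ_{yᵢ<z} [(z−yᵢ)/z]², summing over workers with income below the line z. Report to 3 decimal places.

Below the line: ¥220,000, ¥632,000, ¥754,000, ¥780,000 (q = 4 of N = 7).
Gap ratios (z−y)/z: (946000−220000)/946000 = 0.7674; (946000−632000)/946000 = 0.3319; (946000−754000)/946000 = 0.2030; (946000−780000)/946000 = 0.1755.
Squared: 0.5890; 0.1102; 0.0412; 0.0308.
Sum = 0.771125; P₂ = 0.771125 / 7 = 0.110.

0.110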